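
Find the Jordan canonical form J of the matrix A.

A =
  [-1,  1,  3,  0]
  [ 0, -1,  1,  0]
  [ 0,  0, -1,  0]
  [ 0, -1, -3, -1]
J_3(-1) ⊕ J_1(-1)

The characteristic polynomial is
  det(x·I − A) = x^4 + 4*x^3 + 6*x^2 + 4*x + 1 = (x + 1)^4

Eigenvalues and multiplicities (the geometric multiplicity of λ is n − rank(A − λI), which equals the number of Jordan blocks for λ):
  λ = -1: algebraic multiplicity = 4, geometric multiplicity = 2

Determining the block sizes for each eigenvalue:
  λ = -1: with am = 4 and gm = 2, the partition is not yet determined (e.g. several partitions of 4 into 2 parts exist). Let N = A − (-1)·I. Computing rank(N^1) = 2, rank(N^2) = 1, rank(N^3) = 0; the number of blocks of size ≥ j is rank(N^{j−1}) − rank(N^j), giving [2, 1, 1]. So we have 1 block(s) of size 3, 1 block(s) of size 1 → block sizes [3, 1]

Assembling the blocks gives a Jordan form
J =
  [-1,  1,  0,  0]
  [ 0, -1,  1,  0]
  [ 0,  0, -1,  0]
  [ 0,  0,  0, -1]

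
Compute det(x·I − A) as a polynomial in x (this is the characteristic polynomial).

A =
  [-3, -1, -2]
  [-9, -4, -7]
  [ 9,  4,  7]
x^3

Expanding det(x·I − A) (e.g. by cofactor expansion or by noting that A is similar to its Jordan form J, which has the same characteristic polynomial as A) gives
  χ_A(x) = x^3
which factors as x^3. The eigenvalues (with algebraic multiplicities) are λ = 0 with multiplicity 3.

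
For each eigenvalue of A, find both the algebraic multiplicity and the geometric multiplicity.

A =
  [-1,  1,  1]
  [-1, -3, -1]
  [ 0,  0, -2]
λ = -2: alg = 3, geom = 2

Step 1 — factor the characteristic polynomial to read off the algebraic multiplicities:
  χ_A(x) = (x + 2)^3

Step 2 — compute geometric multiplicities via the rank-nullity identity g(λ) = n − rank(A − λI):
  rank(A − (-2)·I) = 1, so dim ker(A − (-2)·I) = n − 1 = 2

Summary:
  λ = -2: algebraic multiplicity = 3, geometric multiplicity = 2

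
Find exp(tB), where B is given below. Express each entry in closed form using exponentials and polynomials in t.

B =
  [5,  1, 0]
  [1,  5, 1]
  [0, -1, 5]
e^{tB} =
  [t^2*exp(5*t)/2 + exp(5*t), t*exp(5*t), t^2*exp(5*t)/2]
  [t*exp(5*t), exp(5*t), t*exp(5*t)]
  [-t^2*exp(5*t)/2, -t*exp(5*t), -t^2*exp(5*t)/2 + exp(5*t)]

Strategy: write B = P · J · P⁻¹ where J is a Jordan canonical form, so e^{tB} = P · e^{tJ} · P⁻¹, and e^{tJ} can be computed block-by-block.

B has Jordan form
J =
  [5, 1, 0]
  [0, 5, 1]
  [0, 0, 5]
(up to reordering of blocks).

Per-block formulas:
  For a 3×3 Jordan block J_3(5): exp(t · J_3(5)) = e^(5t)·(I + t·N + (t^2/2)·N^2), where N is the 3×3 nilpotent shift.

After assembling e^{tJ} and conjugating by P, we get:

e^{tB} =
  [t^2*exp(5*t)/2 + exp(5*t), t*exp(5*t), t^2*exp(5*t)/2]
  [t*exp(5*t), exp(5*t), t*exp(5*t)]
  [-t^2*exp(5*t)/2, -t*exp(5*t), -t^2*exp(5*t)/2 + exp(5*t)]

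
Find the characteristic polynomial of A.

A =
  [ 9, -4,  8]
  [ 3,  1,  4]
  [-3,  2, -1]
x^3 - 9*x^2 + 27*x - 27

Expanding det(x·I − A) (e.g. by cofactor expansion or by noting that A is similar to its Jordan form J, which has the same characteristic polynomial as A) gives
  χ_A(x) = x^3 - 9*x^2 + 27*x - 27
which factors as (x - 3)^3. The eigenvalues (with algebraic multiplicities) are λ = 3 with multiplicity 3.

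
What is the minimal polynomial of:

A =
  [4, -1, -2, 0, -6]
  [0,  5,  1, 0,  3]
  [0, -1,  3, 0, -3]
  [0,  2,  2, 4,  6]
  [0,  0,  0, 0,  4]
x^3 - 12*x^2 + 48*x - 64

The characteristic polynomial is χ_A(x) = (x - 4)^5, so the eigenvalues are known. The minimal polynomial is
  m_A(x) = Π_λ (x − λ)^{k_λ}
where k_λ is the size of the *largest* Jordan block for λ (equivalently, the smallest k with (A − λI)^k v = 0 for every generalised eigenvector v of λ).

  λ = 4: largest Jordan block has size 3, contributing (x − 4)^3

So m_A(x) = (x - 4)^3 = x^3 - 12*x^2 + 48*x - 64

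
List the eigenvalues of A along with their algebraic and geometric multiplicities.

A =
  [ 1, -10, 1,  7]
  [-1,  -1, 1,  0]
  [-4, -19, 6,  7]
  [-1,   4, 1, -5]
λ = -5: alg = 1, geom = 1; λ = 2: alg = 3, geom = 2

Step 1 — factor the characteristic polynomial to read off the algebraic multiplicities:
  χ_A(x) = (x - 2)^3*(x + 5)

Step 2 — compute geometric multiplicities via the rank-nullity identity g(λ) = n − rank(A − λI):
  rank(A − (-5)·I) = 3, so dim ker(A − (-5)·I) = n − 3 = 1
  rank(A − (2)·I) = 2, so dim ker(A − (2)·I) = n − 2 = 2

Summary:
  λ = -5: algebraic multiplicity = 1, geometric multiplicity = 1
  λ = 2: algebraic multiplicity = 3, geometric multiplicity = 2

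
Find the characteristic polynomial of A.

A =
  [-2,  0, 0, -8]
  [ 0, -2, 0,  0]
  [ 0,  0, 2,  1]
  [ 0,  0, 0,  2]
x^4 - 8*x^2 + 16

Expanding det(x·I − A) (e.g. by cofactor expansion or by noting that A is similar to its Jordan form J, which has the same characteristic polynomial as A) gives
  χ_A(x) = x^4 - 8*x^2 + 16
which factors as (x - 2)^2*(x + 2)^2. The eigenvalues (with algebraic multiplicities) are λ = -2 with multiplicity 2, λ = 2 with multiplicity 2.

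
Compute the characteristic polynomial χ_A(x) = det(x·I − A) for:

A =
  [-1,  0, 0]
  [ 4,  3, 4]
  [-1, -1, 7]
x^3 - 9*x^2 + 15*x + 25

Expanding det(x·I − A) (e.g. by cofactor expansion or by noting that A is similar to its Jordan form J, which has the same characteristic polynomial as A) gives
  χ_A(x) = x^3 - 9*x^2 + 15*x + 25
which factors as (x - 5)^2*(x + 1). The eigenvalues (with algebraic multiplicities) are λ = -1 with multiplicity 1, λ = 5 with multiplicity 2.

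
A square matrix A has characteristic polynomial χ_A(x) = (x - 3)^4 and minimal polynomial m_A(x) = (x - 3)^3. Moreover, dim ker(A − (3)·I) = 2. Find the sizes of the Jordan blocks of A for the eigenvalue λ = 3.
Block sizes for λ = 3: [3, 1]

Step 1 — from the characteristic polynomial, algebraic multiplicity of λ = 3 is 4. From dim ker(A − (3)·I) = 2, there are exactly 2 Jordan blocks for λ = 3.
Step 2 — from the minimal polynomial, the factor (x − 3)^3 tells us the largest block for λ = 3 has size 3.
Step 3 — with total size 4, 2 blocks, and largest block 3, the block sizes (in nonincreasing order) are [3, 1].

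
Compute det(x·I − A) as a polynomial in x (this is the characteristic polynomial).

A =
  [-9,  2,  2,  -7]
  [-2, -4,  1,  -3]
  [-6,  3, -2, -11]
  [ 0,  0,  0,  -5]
x^4 + 20*x^3 + 150*x^2 + 500*x + 625

Expanding det(x·I − A) (e.g. by cofactor expansion or by noting that A is similar to its Jordan form J, which has the same characteristic polynomial as A) gives
  χ_A(x) = x^4 + 20*x^3 + 150*x^2 + 500*x + 625
which factors as (x + 5)^4. The eigenvalues (with algebraic multiplicities) are λ = -5 with multiplicity 4.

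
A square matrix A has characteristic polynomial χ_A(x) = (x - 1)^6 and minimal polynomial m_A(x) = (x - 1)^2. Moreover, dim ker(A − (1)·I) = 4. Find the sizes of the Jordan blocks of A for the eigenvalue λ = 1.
Block sizes for λ = 1: [2, 2, 1, 1]

Step 1 — from the characteristic polynomial, algebraic multiplicity of λ = 1 is 6. From dim ker(A − (1)·I) = 4, there are exactly 4 Jordan blocks for λ = 1.
Step 2 — from the minimal polynomial, the factor (x − 1)^2 tells us the largest block for λ = 1 has size 2.
Step 3 — with total size 6, 4 blocks, and largest block 2, the block sizes (in nonincreasing order) are [2, 2, 1, 1].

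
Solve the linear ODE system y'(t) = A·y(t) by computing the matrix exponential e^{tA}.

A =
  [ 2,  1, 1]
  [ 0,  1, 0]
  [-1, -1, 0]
e^{tA} =
  [t*exp(t) + exp(t), t*exp(t), t*exp(t)]
  [0, exp(t), 0]
  [-t*exp(t), -t*exp(t), -t*exp(t) + exp(t)]

Strategy: write A = P · J · P⁻¹ where J is a Jordan canonical form, so e^{tA} = P · e^{tJ} · P⁻¹, and e^{tJ} can be computed block-by-block.

A has Jordan form
J =
  [1, 1, 0]
  [0, 1, 0]
  [0, 0, 1]
(up to reordering of blocks).

Per-block formulas:
  For a 2×2 Jordan block J_2(1): exp(t · J_2(1)) = e^(1t)·(I + t·N), where N is the 2×2 nilpotent shift.
  For a 1×1 block at λ = 1: exp(t · [1]) = [e^(1t)].

After assembling e^{tJ} and conjugating by P, we get:

e^{tA} =
  [t*exp(t) + exp(t), t*exp(t), t*exp(t)]
  [0, exp(t), 0]
  [-t*exp(t), -t*exp(t), -t*exp(t) + exp(t)]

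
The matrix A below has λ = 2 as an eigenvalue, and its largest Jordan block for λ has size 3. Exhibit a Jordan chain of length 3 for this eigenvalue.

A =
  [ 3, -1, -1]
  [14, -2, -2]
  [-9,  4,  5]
A Jordan chain for λ = 2 of length 3:
v_1 = (-4, -24, 20)ᵀ
v_2 = (1, 14, -9)ᵀ
v_3 = (1, 0, 0)ᵀ

Let N = A − (2)·I. We want v_3 with N^3 v_3 = 0 but N^2 v_3 ≠ 0; then v_{j-1} := N · v_j for j = 3, …, 2.

Pick v_3 = (1, 0, 0)ᵀ.
Then v_2 = N · v_3 = (1, 14, -9)ᵀ.
Then v_1 = N · v_2 = (-4, -24, 20)ᵀ.

Sanity check: (A − (2)·I) v_1 = (0, 0, 0)ᵀ = 0. ✓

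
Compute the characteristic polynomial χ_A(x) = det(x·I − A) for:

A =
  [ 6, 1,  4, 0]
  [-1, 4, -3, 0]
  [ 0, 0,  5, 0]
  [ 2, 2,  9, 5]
x^4 - 20*x^3 + 150*x^2 - 500*x + 625

Expanding det(x·I − A) (e.g. by cofactor expansion or by noting that A is similar to its Jordan form J, which has the same characteristic polynomial as A) gives
  χ_A(x) = x^4 - 20*x^3 + 150*x^2 - 500*x + 625
which factors as (x - 5)^4. The eigenvalues (with algebraic multiplicities) are λ = 5 with multiplicity 4.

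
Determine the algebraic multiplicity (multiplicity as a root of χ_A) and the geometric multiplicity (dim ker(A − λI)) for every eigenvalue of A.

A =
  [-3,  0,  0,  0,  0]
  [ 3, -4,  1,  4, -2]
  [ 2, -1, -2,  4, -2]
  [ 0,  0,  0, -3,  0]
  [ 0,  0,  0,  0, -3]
λ = -3: alg = 5, geom = 3

Step 1 — factor the characteristic polynomial to read off the algebraic multiplicities:
  χ_A(x) = (x + 3)^5

Step 2 — compute geometric multiplicities via the rank-nullity identity g(λ) = n − rank(A − λI):
  rank(A − (-3)·I) = 2, so dim ker(A − (-3)·I) = n − 2 = 3

Summary:
  λ = -3: algebraic multiplicity = 5, geometric multiplicity = 3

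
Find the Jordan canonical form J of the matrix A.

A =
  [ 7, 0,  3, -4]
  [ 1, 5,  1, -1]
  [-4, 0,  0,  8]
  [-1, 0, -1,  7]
J_1(4) ⊕ J_3(5)

The characteristic polynomial is
  det(x·I − A) = x^4 - 19*x^3 + 135*x^2 - 425*x + 500 = (x - 5)^3*(x - 4)

Eigenvalues and multiplicities (the geometric multiplicity of λ is n − rank(A − λI), which equals the number of Jordan blocks for λ):
  λ = 4: algebraic multiplicity = 1, geometric multiplicity = 1
  λ = 5: algebraic multiplicity = 3, geometric multiplicity = 1

Determining the block sizes for each eigenvalue:
  λ = 4: one block (gm = 1), so the single block has size am = 1 → block sizes [1]
  λ = 5: one block (gm = 1), so the single block has size am = 3 → block sizes [3]

Assembling the blocks gives a Jordan form
J =
  [4, 0, 0, 0]
  [0, 5, 1, 0]
  [0, 0, 5, 1]
  [0, 0, 0, 5]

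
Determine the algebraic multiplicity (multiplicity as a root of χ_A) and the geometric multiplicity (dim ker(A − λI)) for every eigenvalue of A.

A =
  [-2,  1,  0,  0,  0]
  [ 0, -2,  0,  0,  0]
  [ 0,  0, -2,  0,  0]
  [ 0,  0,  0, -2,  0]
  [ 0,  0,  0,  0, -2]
λ = -2: alg = 5, geom = 4

Step 1 — factor the characteristic polynomial to read off the algebraic multiplicities:
  χ_A(x) = (x + 2)^5

Step 2 — compute geometric multiplicities via the rank-nullity identity g(λ) = n − rank(A − λI):
  rank(A − (-2)·I) = 1, so dim ker(A − (-2)·I) = n − 1 = 4

Summary:
  λ = -2: algebraic multiplicity = 5, geometric multiplicity = 4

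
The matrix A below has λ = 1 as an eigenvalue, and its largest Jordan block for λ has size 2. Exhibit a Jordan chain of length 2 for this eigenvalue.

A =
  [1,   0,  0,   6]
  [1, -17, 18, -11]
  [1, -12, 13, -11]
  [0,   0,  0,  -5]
A Jordan chain for λ = 1 of length 2:
v_1 = (0, 1, 1, 0)ᵀ
v_2 = (1, 0, 0, 0)ᵀ

Let N = A − (1)·I. We want v_2 with N^2 v_2 = 0 but N^1 v_2 ≠ 0; then v_{j-1} := N · v_j for j = 2, …, 2.

Pick v_2 = (1, 0, 0, 0)ᵀ.
Then v_1 = N · v_2 = (0, 1, 1, 0)ᵀ.

Sanity check: (A − (1)·I) v_1 = (0, 0, 0, 0)ᵀ = 0. ✓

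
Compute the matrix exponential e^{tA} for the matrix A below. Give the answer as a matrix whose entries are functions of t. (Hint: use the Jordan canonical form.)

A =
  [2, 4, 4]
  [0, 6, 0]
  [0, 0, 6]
e^{tA} =
  [exp(2*t), exp(6*t) - exp(2*t), exp(6*t) - exp(2*t)]
  [0, exp(6*t), 0]
  [0, 0, exp(6*t)]

Strategy: write A = P · J · P⁻¹ where J is a Jordan canonical form, so e^{tA} = P · e^{tJ} · P⁻¹, and e^{tJ} can be computed block-by-block.

A has Jordan form
J =
  [2, 0, 0]
  [0, 6, 0]
  [0, 0, 6]
(up to reordering of blocks).

Per-block formulas:
  For a 1×1 block at λ = 2: exp(t · [2]) = [e^(2t)].
  For a 1×1 block at λ = 6: exp(t · [6]) = [e^(6t)].

After assembling e^{tJ} and conjugating by P, we get:

e^{tA} =
  [exp(2*t), exp(6*t) - exp(2*t), exp(6*t) - exp(2*t)]
  [0, exp(6*t), 0]
  [0, 0, exp(6*t)]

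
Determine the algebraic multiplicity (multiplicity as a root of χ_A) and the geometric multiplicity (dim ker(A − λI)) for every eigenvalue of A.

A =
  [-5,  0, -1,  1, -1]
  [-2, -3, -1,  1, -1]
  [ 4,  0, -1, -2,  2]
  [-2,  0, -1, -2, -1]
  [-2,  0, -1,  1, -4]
λ = -3: alg = 5, geom = 4

Step 1 — factor the characteristic polynomial to read off the algebraic multiplicities:
  χ_A(x) = (x + 3)^5

Step 2 — compute geometric multiplicities via the rank-nullity identity g(λ) = n − rank(A − λI):
  rank(A − (-3)·I) = 1, so dim ker(A − (-3)·I) = n − 1 = 4

Summary:
  λ = -3: algebraic multiplicity = 5, geometric multiplicity = 4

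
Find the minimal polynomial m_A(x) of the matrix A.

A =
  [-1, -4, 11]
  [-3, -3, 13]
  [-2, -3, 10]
x^3 - 6*x^2 + 12*x - 8

The characteristic polynomial is χ_A(x) = (x - 2)^3, so the eigenvalues are known. The minimal polynomial is
  m_A(x) = Π_λ (x − λ)^{k_λ}
where k_λ is the size of the *largest* Jordan block for λ (equivalently, the smallest k with (A − λI)^k v = 0 for every generalised eigenvector v of λ).

  λ = 2: largest Jordan block has size 3, contributing (x − 2)^3

So m_A(x) = (x - 2)^3 = x^3 - 6*x^2 + 12*x - 8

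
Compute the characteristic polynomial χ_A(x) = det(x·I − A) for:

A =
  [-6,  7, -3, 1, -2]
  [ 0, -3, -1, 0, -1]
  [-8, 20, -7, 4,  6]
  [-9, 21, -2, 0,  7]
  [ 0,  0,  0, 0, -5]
x^5 + 21*x^4 + 174*x^3 + 710*x^2 + 1425*x + 1125

Expanding det(x·I − A) (e.g. by cofactor expansion or by noting that A is similar to its Jordan form J, which has the same characteristic polynomial as A) gives
  χ_A(x) = x^5 + 21*x^4 + 174*x^3 + 710*x^2 + 1425*x + 1125
which factors as (x + 3)^2*(x + 5)^3. The eigenvalues (with algebraic multiplicities) are λ = -5 with multiplicity 3, λ = -3 with multiplicity 2.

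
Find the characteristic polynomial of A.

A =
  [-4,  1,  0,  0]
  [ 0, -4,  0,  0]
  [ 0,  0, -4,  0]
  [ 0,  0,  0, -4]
x^4 + 16*x^3 + 96*x^2 + 256*x + 256

Expanding det(x·I − A) (e.g. by cofactor expansion or by noting that A is similar to its Jordan form J, which has the same characteristic polynomial as A) gives
  χ_A(x) = x^4 + 16*x^3 + 96*x^2 + 256*x + 256
which factors as (x + 4)^4. The eigenvalues (with algebraic multiplicities) are λ = -4 with multiplicity 4.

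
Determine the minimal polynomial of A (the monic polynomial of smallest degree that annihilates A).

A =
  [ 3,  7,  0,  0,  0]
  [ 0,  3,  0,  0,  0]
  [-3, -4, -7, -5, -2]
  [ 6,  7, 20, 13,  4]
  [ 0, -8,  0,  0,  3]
x^2 - 6*x + 9

The characteristic polynomial is χ_A(x) = (x - 3)^5, so the eigenvalues are known. The minimal polynomial is
  m_A(x) = Π_λ (x − λ)^{k_λ}
where k_λ is the size of the *largest* Jordan block for λ (equivalently, the smallest k with (A − λI)^k v = 0 for every generalised eigenvector v of λ).

  λ = 3: largest Jordan block has size 2, contributing (x − 3)^2

So m_A(x) = (x - 3)^2 = x^2 - 6*x + 9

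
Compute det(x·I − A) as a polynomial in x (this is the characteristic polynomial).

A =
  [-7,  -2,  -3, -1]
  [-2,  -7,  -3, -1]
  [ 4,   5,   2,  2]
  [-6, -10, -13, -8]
x^4 + 20*x^3 + 150*x^2 + 500*x + 625

Expanding det(x·I − A) (e.g. by cofactor expansion or by noting that A is similar to its Jordan form J, which has the same characteristic polynomial as A) gives
  χ_A(x) = x^4 + 20*x^3 + 150*x^2 + 500*x + 625
which factors as (x + 5)^4. The eigenvalues (with algebraic multiplicities) are λ = -5 with multiplicity 4.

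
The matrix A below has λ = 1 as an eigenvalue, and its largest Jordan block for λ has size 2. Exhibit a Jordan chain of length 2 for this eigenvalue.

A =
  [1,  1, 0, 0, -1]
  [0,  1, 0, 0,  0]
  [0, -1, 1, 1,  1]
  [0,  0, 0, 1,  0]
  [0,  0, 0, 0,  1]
A Jordan chain for λ = 1 of length 2:
v_1 = (1, 0, -1, 0, 0)ᵀ
v_2 = (0, 1, 0, 0, 0)ᵀ

Let N = A − (1)·I. We want v_2 with N^2 v_2 = 0 but N^1 v_2 ≠ 0; then v_{j-1} := N · v_j for j = 2, …, 2.

Pick v_2 = (0, 1, 0, 0, 0)ᵀ.
Then v_1 = N · v_2 = (1, 0, -1, 0, 0)ᵀ.

Sanity check: (A − (1)·I) v_1 = (0, 0, 0, 0, 0)ᵀ = 0. ✓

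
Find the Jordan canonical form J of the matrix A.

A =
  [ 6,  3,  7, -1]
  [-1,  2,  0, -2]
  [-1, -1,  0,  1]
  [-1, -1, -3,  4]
J_3(3) ⊕ J_1(3)

The characteristic polynomial is
  det(x·I − A) = x^4 - 12*x^3 + 54*x^2 - 108*x + 81 = (x - 3)^4

Eigenvalues and multiplicities (the geometric multiplicity of λ is n − rank(A − λI), which equals the number of Jordan blocks for λ):
  λ = 3: algebraic multiplicity = 4, geometric multiplicity = 2

Determining the block sizes for each eigenvalue:
  λ = 3: with am = 4 and gm = 2, the partition is not yet determined (e.g. several partitions of 4 into 2 parts exist). Let N = A − (3)·I. Computing rank(N^1) = 2, rank(N^2) = 1, rank(N^3) = 0; the number of blocks of size ≥ j is rank(N^{j−1}) − rank(N^j), giving [2, 1, 1]. So we have 1 block(s) of size 3, 1 block(s) of size 1 → block sizes [3, 1]

Assembling the blocks gives a Jordan form
J =
  [3, 1, 0, 0]
  [0, 3, 1, 0]
  [0, 0, 3, 0]
  [0, 0, 0, 3]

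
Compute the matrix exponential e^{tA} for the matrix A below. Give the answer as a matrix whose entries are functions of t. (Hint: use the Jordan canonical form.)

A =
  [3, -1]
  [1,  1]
e^{tA} =
  [t*exp(2*t) + exp(2*t), -t*exp(2*t)]
  [t*exp(2*t), -t*exp(2*t) + exp(2*t)]

Strategy: write A = P · J · P⁻¹ where J is a Jordan canonical form, so e^{tA} = P · e^{tJ} · P⁻¹, and e^{tJ} can be computed block-by-block.

A has Jordan form
J =
  [2, 1]
  [0, 2]
(up to reordering of blocks).

Per-block formulas:
  For a 2×2 Jordan block J_2(2): exp(t · J_2(2)) = e^(2t)·(I + t·N), where N is the 2×2 nilpotent shift.

After assembling e^{tJ} and conjugating by P, we get:

e^{tA} =
  [t*exp(2*t) + exp(2*t), -t*exp(2*t)]
  [t*exp(2*t), -t*exp(2*t) + exp(2*t)]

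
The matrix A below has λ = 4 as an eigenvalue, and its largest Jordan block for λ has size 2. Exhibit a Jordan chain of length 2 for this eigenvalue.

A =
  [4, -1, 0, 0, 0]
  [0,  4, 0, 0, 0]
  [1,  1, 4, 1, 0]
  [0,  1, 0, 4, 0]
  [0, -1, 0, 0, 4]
A Jordan chain for λ = 4 of length 2:
v_1 = (0, 0, 1, 0, 0)ᵀ
v_2 = (1, 0, 0, 0, 0)ᵀ

Let N = A − (4)·I. We want v_2 with N^2 v_2 = 0 but N^1 v_2 ≠ 0; then v_{j-1} := N · v_j for j = 2, …, 2.

Pick v_2 = (1, 0, 0, 0, 0)ᵀ.
Then v_1 = N · v_2 = (0, 0, 1, 0, 0)ᵀ.

Sanity check: (A − (4)·I) v_1 = (0, 0, 0, 0, 0)ᵀ = 0. ✓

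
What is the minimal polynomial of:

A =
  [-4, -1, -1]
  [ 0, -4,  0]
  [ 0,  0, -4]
x^2 + 8*x + 16

The characteristic polynomial is χ_A(x) = (x + 4)^3, so the eigenvalues are known. The minimal polynomial is
  m_A(x) = Π_λ (x − λ)^{k_λ}
where k_λ is the size of the *largest* Jordan block for λ (equivalently, the smallest k with (A − λI)^k v = 0 for every generalised eigenvector v of λ).

  λ = -4: largest Jordan block has size 2, contributing (x + 4)^2

So m_A(x) = (x + 4)^2 = x^2 + 8*x + 16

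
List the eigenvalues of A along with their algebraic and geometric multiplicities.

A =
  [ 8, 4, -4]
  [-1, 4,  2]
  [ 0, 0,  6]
λ = 6: alg = 3, geom = 2

Step 1 — factor the characteristic polynomial to read off the algebraic multiplicities:
  χ_A(x) = (x - 6)^3

Step 2 — compute geometric multiplicities via the rank-nullity identity g(λ) = n − rank(A − λI):
  rank(A − (6)·I) = 1, so dim ker(A − (6)·I) = n − 1 = 2

Summary:
  λ = 6: algebraic multiplicity = 3, geometric multiplicity = 2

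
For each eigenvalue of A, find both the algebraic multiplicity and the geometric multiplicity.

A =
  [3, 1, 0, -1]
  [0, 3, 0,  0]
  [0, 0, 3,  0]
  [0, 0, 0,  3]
λ = 3: alg = 4, geom = 3

Step 1 — factor the characteristic polynomial to read off the algebraic multiplicities:
  χ_A(x) = (x - 3)^4

Step 2 — compute geometric multiplicities via the rank-nullity identity g(λ) = n − rank(A − λI):
  rank(A − (3)·I) = 1, so dim ker(A − (3)·I) = n − 1 = 3

Summary:
  λ = 3: algebraic multiplicity = 4, geometric multiplicity = 3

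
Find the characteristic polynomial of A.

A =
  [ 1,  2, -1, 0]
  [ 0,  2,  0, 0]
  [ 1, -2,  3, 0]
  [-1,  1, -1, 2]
x^4 - 8*x^3 + 24*x^2 - 32*x + 16

Expanding det(x·I − A) (e.g. by cofactor expansion or by noting that A is similar to its Jordan form J, which has the same characteristic polynomial as A) gives
  χ_A(x) = x^4 - 8*x^3 + 24*x^2 - 32*x + 16
which factors as (x - 2)^4. The eigenvalues (with algebraic multiplicities) are λ = 2 with multiplicity 4.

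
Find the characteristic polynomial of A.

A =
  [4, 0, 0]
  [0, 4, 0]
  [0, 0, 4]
x^3 - 12*x^2 + 48*x - 64

Expanding det(x·I − A) (e.g. by cofactor expansion or by noting that A is similar to its Jordan form J, which has the same characteristic polynomial as A) gives
  χ_A(x) = x^3 - 12*x^2 + 48*x - 64
which factors as (x - 4)^3. The eigenvalues (with algebraic multiplicities) are λ = 4 with multiplicity 3.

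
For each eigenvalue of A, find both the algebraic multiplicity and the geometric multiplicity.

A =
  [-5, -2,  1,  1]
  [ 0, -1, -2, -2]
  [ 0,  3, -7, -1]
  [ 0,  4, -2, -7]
λ = -5: alg = 4, geom = 2

Step 1 — factor the characteristic polynomial to read off the algebraic multiplicities:
  χ_A(x) = (x + 5)^4

Step 2 — compute geometric multiplicities via the rank-nullity identity g(λ) = n − rank(A − λI):
  rank(A − (-5)·I) = 2, so dim ker(A − (-5)·I) = n − 2 = 2

Summary:
  λ = -5: algebraic multiplicity = 4, geometric multiplicity = 2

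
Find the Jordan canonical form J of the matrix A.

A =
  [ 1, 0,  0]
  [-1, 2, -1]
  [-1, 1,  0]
J_2(1) ⊕ J_1(1)

The characteristic polynomial is
  det(x·I − A) = x^3 - 3*x^2 + 3*x - 1 = (x - 1)^3

Eigenvalues and multiplicities (the geometric multiplicity of λ is n − rank(A − λI), which equals the number of Jordan blocks for λ):
  λ = 1: algebraic multiplicity = 3, geometric multiplicity = 2

Determining the block sizes for each eigenvalue:
  λ = 1: 2 blocks summing to 3 forces exactly one block of size 2 and the rest size 1 → block sizes [2, 1]

Assembling the blocks gives a Jordan form
J =
  [1, 1, 0]
  [0, 1, 0]
  [0, 0, 1]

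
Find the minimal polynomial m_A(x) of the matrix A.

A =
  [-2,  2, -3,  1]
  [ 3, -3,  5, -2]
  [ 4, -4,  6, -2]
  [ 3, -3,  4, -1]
x^3

The characteristic polynomial is χ_A(x) = x^4, so the eigenvalues are known. The minimal polynomial is
  m_A(x) = Π_λ (x − λ)^{k_λ}
where k_λ is the size of the *largest* Jordan block for λ (equivalently, the smallest k with (A − λI)^k v = 0 for every generalised eigenvector v of λ).

  λ = 0: largest Jordan block has size 3, contributing (x − 0)^3

So m_A(x) = x^3 = x^3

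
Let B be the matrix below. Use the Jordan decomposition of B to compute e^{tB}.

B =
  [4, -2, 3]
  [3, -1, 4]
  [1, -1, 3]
e^{tB} =
  [t^2*exp(2*t)/2 + 2*t*exp(2*t) + exp(2*t), -t^2*exp(2*t)/2 - 2*t*exp(2*t), t^2*exp(2*t)/2 + 3*t*exp(2*t)]
  [t^2*exp(2*t)/2 + 3*t*exp(2*t), -t^2*exp(2*t)/2 - 3*t*exp(2*t) + exp(2*t), t^2*exp(2*t)/2 + 4*t*exp(2*t)]
  [t*exp(2*t), -t*exp(2*t), t*exp(2*t) + exp(2*t)]

Strategy: write B = P · J · P⁻¹ where J is a Jordan canonical form, so e^{tB} = P · e^{tJ} · P⁻¹, and e^{tJ} can be computed block-by-block.

B has Jordan form
J =
  [2, 1, 0]
  [0, 2, 1]
  [0, 0, 2]
(up to reordering of blocks).

Per-block formulas:
  For a 3×3 Jordan block J_3(2): exp(t · J_3(2)) = e^(2t)·(I + t·N + (t^2/2)·N^2), where N is the 3×3 nilpotent shift.

After assembling e^{tJ} and conjugating by P, we get:

e^{tB} =
  [t^2*exp(2*t)/2 + 2*t*exp(2*t) + exp(2*t), -t^2*exp(2*t)/2 - 2*t*exp(2*t), t^2*exp(2*t)/2 + 3*t*exp(2*t)]
  [t^2*exp(2*t)/2 + 3*t*exp(2*t), -t^2*exp(2*t)/2 - 3*t*exp(2*t) + exp(2*t), t^2*exp(2*t)/2 + 4*t*exp(2*t)]
  [t*exp(2*t), -t*exp(2*t), t*exp(2*t) + exp(2*t)]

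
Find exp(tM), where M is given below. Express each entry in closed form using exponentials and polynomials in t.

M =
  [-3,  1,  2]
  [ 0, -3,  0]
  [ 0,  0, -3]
e^{tM} =
  [exp(-3*t), t*exp(-3*t), 2*t*exp(-3*t)]
  [0, exp(-3*t), 0]
  [0, 0, exp(-3*t)]

Strategy: write M = P · J · P⁻¹ where J is a Jordan canonical form, so e^{tM} = P · e^{tJ} · P⁻¹, and e^{tJ} can be computed block-by-block.

M has Jordan form
J =
  [-3,  1,  0]
  [ 0, -3,  0]
  [ 0,  0, -3]
(up to reordering of blocks).

Per-block formulas:
  For a 2×2 Jordan block J_2(-3): exp(t · J_2(-3)) = e^(-3t)·(I + t·N), where N is the 2×2 nilpotent shift.
  For a 1×1 block at λ = -3: exp(t · [-3]) = [e^(-3t)].

After assembling e^{tJ} and conjugating by P, we get:

e^{tM} =
  [exp(-3*t), t*exp(-3*t), 2*t*exp(-3*t)]
  [0, exp(-3*t), 0]
  [0, 0, exp(-3*t)]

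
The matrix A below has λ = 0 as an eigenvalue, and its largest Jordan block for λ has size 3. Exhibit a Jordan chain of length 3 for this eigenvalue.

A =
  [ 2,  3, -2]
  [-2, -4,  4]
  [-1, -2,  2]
A Jordan chain for λ = 0 of length 3:
v_1 = (-2, 2, 1)ᵀ
v_2 = (3, -4, -2)ᵀ
v_3 = (0, 1, 0)ᵀ

Let N = A − (0)·I. We want v_3 with N^3 v_3 = 0 but N^2 v_3 ≠ 0; then v_{j-1} := N · v_j for j = 3, …, 2.

Pick v_3 = (0, 1, 0)ᵀ.
Then v_2 = N · v_3 = (3, -4, -2)ᵀ.
Then v_1 = N · v_2 = (-2, 2, 1)ᵀ.

Sanity check: (A − (0)·I) v_1 = (0, 0, 0)ᵀ = 0. ✓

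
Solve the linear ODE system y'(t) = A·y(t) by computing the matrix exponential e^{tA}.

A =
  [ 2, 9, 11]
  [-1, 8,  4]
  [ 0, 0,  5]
e^{tA} =
  [-3*t*exp(5*t) + exp(5*t), 9*t*exp(5*t), 3*t^2*exp(5*t)/2 + 11*t*exp(5*t)]
  [-t*exp(5*t), 3*t*exp(5*t) + exp(5*t), t^2*exp(5*t)/2 + 4*t*exp(5*t)]
  [0, 0, exp(5*t)]

Strategy: write A = P · J · P⁻¹ where J is a Jordan canonical form, so e^{tA} = P · e^{tJ} · P⁻¹, and e^{tJ} can be computed block-by-block.

A has Jordan form
J =
  [5, 1, 0]
  [0, 5, 1]
  [0, 0, 5]
(up to reordering of blocks).

Per-block formulas:
  For a 3×3 Jordan block J_3(5): exp(t · J_3(5)) = e^(5t)·(I + t·N + (t^2/2)·N^2), where N is the 3×3 nilpotent shift.

After assembling e^{tJ} and conjugating by P, we get:

e^{tA} =
  [-3*t*exp(5*t) + exp(5*t), 9*t*exp(5*t), 3*t^2*exp(5*t)/2 + 11*t*exp(5*t)]
  [-t*exp(5*t), 3*t*exp(5*t) + exp(5*t), t^2*exp(5*t)/2 + 4*t*exp(5*t)]
  [0, 0, exp(5*t)]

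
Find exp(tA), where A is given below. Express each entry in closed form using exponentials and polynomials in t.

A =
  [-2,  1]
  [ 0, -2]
e^{tA} =
  [exp(-2*t), t*exp(-2*t)]
  [0, exp(-2*t)]

Strategy: write A = P · J · P⁻¹ where J is a Jordan canonical form, so e^{tA} = P · e^{tJ} · P⁻¹, and e^{tJ} can be computed block-by-block.

A has Jordan form
J =
  [-2,  1]
  [ 0, -2]
(up to reordering of blocks).

Per-block formulas:
  For a 2×2 Jordan block J_2(-2): exp(t · J_2(-2)) = e^(-2t)·(I + t·N), where N is the 2×2 nilpotent shift.

After assembling e^{tJ} and conjugating by P, we get:

e^{tA} =
  [exp(-2*t), t*exp(-2*t)]
  [0, exp(-2*t)]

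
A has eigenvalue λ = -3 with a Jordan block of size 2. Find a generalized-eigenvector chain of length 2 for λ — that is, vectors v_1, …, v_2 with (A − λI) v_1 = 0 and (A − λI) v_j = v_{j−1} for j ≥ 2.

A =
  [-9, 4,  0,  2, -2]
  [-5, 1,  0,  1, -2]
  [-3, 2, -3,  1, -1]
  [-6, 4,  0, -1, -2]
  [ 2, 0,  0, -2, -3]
A Jordan chain for λ = -3 of length 2:
v_1 = (-6, -5, -3, -6, 2)ᵀ
v_2 = (1, 0, 0, 0, 0)ᵀ

Let N = A − (-3)·I. We want v_2 with N^2 v_2 = 0 but N^1 v_2 ≠ 0; then v_{j-1} := N · v_j for j = 2, …, 2.

Pick v_2 = (1, 0, 0, 0, 0)ᵀ.
Then v_1 = N · v_2 = (-6, -5, -3, -6, 2)ᵀ.

Sanity check: (A − (-3)·I) v_1 = (0, 0, 0, 0, 0)ᵀ = 0. ✓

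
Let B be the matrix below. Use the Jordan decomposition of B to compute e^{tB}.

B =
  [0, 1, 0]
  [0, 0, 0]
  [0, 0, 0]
e^{tB} =
  [1, t, 0]
  [0, 1, 0]
  [0, 0, 1]

Strategy: write B = P · J · P⁻¹ where J is a Jordan canonical form, so e^{tB} = P · e^{tJ} · P⁻¹, and e^{tJ} can be computed block-by-block.

B has Jordan form
J =
  [0, 1, 0]
  [0, 0, 0]
  [0, 0, 0]
(up to reordering of blocks).

Per-block formulas:
  For a 1×1 block at λ = 0: exp(t · [0]) = [e^(0t)].
  For a 2×2 Jordan block J_2(0): exp(t · J_2(0)) = e^(0t)·(I + t·N), where N is the 2×2 nilpotent shift.

After assembling e^{tJ} and conjugating by P, we get:

e^{tB} =
  [1, t, 0]
  [0, 1, 0]
  [0, 0, 1]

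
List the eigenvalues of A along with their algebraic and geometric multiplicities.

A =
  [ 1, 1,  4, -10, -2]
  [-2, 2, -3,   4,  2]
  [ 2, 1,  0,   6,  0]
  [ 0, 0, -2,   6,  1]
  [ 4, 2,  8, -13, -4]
λ = 1: alg = 5, geom = 2

Step 1 — factor the characteristic polynomial to read off the algebraic multiplicities:
  χ_A(x) = (x - 1)^5

Step 2 — compute geometric multiplicities via the rank-nullity identity g(λ) = n − rank(A − λI):
  rank(A − (1)·I) = 3, so dim ker(A − (1)·I) = n − 3 = 2

Summary:
  λ = 1: algebraic multiplicity = 5, geometric multiplicity = 2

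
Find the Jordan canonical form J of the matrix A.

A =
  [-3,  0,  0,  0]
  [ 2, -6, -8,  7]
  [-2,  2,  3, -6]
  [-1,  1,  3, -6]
J_3(-3) ⊕ J_1(-3)

The characteristic polynomial is
  det(x·I − A) = x^4 + 12*x^3 + 54*x^2 + 108*x + 81 = (x + 3)^4

Eigenvalues and multiplicities (the geometric multiplicity of λ is n − rank(A − λI), which equals the number of Jordan blocks for λ):
  λ = -3: algebraic multiplicity = 4, geometric multiplicity = 2

Determining the block sizes for each eigenvalue:
  λ = -3: with am = 4 and gm = 2, the partition is not yet determined (e.g. several partitions of 4 into 2 parts exist). Let N = A − (-3)·I. Computing rank(N^1) = 2, rank(N^2) = 1, rank(N^3) = 0; the number of blocks of size ≥ j is rank(N^{j−1}) − rank(N^j), giving [2, 1, 1]. So we have 1 block(s) of size 3, 1 block(s) of size 1 → block sizes [3, 1]

Assembling the blocks gives a Jordan form
J =
  [-3,  1,  0,  0]
  [ 0, -3,  1,  0]
  [ 0,  0, -3,  0]
  [ 0,  0,  0, -3]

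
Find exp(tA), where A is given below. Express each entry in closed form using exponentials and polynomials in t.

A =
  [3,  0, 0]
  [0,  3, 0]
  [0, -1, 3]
e^{tA} =
  [exp(3*t), 0, 0]
  [0, exp(3*t), 0]
  [0, -t*exp(3*t), exp(3*t)]

Strategy: write A = P · J · P⁻¹ where J is a Jordan canonical form, so e^{tA} = P · e^{tJ} · P⁻¹, and e^{tJ} can be computed block-by-block.

A has Jordan form
J =
  [3, 1, 0]
  [0, 3, 0]
  [0, 0, 3]
(up to reordering of blocks).

Per-block formulas:
  For a 2×2 Jordan block J_2(3): exp(t · J_2(3)) = e^(3t)·(I + t·N), where N is the 2×2 nilpotent shift.
  For a 1×1 block at λ = 3: exp(t · [3]) = [e^(3t)].

After assembling e^{tJ} and conjugating by P, we get:

e^{tA} =
  [exp(3*t), 0, 0]
  [0, exp(3*t), 0]
  [0, -t*exp(3*t), exp(3*t)]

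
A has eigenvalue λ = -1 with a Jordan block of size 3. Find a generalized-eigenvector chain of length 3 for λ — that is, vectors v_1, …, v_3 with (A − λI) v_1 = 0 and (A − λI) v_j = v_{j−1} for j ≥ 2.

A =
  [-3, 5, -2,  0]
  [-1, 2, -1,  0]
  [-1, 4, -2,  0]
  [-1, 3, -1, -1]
A Jordan chain for λ = -1 of length 3:
v_1 = (1, 0, -1, 0)ᵀ
v_2 = (-2, -1, -1, -1)ᵀ
v_3 = (1, 0, 0, 0)ᵀ

Let N = A − (-1)·I. We want v_3 with N^3 v_3 = 0 but N^2 v_3 ≠ 0; then v_{j-1} := N · v_j for j = 3, …, 2.

Pick v_3 = (1, 0, 0, 0)ᵀ.
Then v_2 = N · v_3 = (-2, -1, -1, -1)ᵀ.
Then v_1 = N · v_2 = (1, 0, -1, 0)ᵀ.

Sanity check: (A − (-1)·I) v_1 = (0, 0, 0, 0)ᵀ = 0. ✓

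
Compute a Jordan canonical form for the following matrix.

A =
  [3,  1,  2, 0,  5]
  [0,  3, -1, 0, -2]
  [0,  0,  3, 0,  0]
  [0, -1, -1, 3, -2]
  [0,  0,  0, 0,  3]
J_3(3) ⊕ J_2(3)

The characteristic polynomial is
  det(x·I − A) = x^5 - 15*x^4 + 90*x^3 - 270*x^2 + 405*x - 243 = (x - 3)^5

Eigenvalues and multiplicities (the geometric multiplicity of λ is n − rank(A − λI), which equals the number of Jordan blocks for λ):
  λ = 3: algebraic multiplicity = 5, geometric multiplicity = 2

Determining the block sizes for each eigenvalue:
  λ = 3: with am = 5 and gm = 2, the partition is not yet determined (e.g. several partitions of 5 into 2 parts exist). Let N = A − (3)·I. Computing rank(N^1) = 3, rank(N^2) = 1, rank(N^3) = 0; the number of blocks of size ≥ j is rank(N^{j−1}) − rank(N^j), giving [2, 2, 1]. So we have 1 block(s) of size 3, 1 block(s) of size 2 → block sizes [3, 2]

Assembling the blocks gives a Jordan form
J =
  [3, 1, 0, 0, 0]
  [0, 3, 1, 0, 0]
  [0, 0, 3, 0, 0]
  [0, 0, 0, 3, 1]
  [0, 0, 0, 0, 3]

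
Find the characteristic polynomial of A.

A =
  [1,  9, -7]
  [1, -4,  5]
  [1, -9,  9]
x^3 - 6*x^2 + 12*x - 8

Expanding det(x·I − A) (e.g. by cofactor expansion or by noting that A is similar to its Jordan form J, which has the same characteristic polynomial as A) gives
  χ_A(x) = x^3 - 6*x^2 + 12*x - 8
which factors as (x - 2)^3. The eigenvalues (with algebraic multiplicities) are λ = 2 with multiplicity 3.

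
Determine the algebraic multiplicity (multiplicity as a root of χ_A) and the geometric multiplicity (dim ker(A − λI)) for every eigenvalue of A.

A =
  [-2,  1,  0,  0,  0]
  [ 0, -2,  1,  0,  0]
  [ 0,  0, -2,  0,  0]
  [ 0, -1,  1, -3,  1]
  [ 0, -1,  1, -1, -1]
λ = -2: alg = 5, geom = 2

Step 1 — factor the characteristic polynomial to read off the algebraic multiplicities:
  χ_A(x) = (x + 2)^5

Step 2 — compute geometric multiplicities via the rank-nullity identity g(λ) = n − rank(A − λI):
  rank(A − (-2)·I) = 3, so dim ker(A − (-2)·I) = n − 3 = 2

Summary:
  λ = -2: algebraic multiplicity = 5, geometric multiplicity = 2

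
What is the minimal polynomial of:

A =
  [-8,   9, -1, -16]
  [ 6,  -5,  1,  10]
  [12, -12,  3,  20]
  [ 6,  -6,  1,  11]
x^3 - 3*x + 2

The characteristic polynomial is χ_A(x) = (x - 1)^3*(x + 2), so the eigenvalues are known. The minimal polynomial is
  m_A(x) = Π_λ (x − λ)^{k_λ}
where k_λ is the size of the *largest* Jordan block for λ (equivalently, the smallest k with (A − λI)^k v = 0 for every generalised eigenvector v of λ).

  λ = -2: largest Jordan block has size 1, contributing (x + 2)
  λ = 1: largest Jordan block has size 2, contributing (x − 1)^2

So m_A(x) = (x - 1)^2*(x + 2) = x^3 - 3*x + 2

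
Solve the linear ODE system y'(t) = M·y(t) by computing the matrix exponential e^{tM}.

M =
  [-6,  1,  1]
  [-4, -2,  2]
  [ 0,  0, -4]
e^{tM} =
  [-2*t*exp(-4*t) + exp(-4*t), t*exp(-4*t), t*exp(-4*t)]
  [-4*t*exp(-4*t), 2*t*exp(-4*t) + exp(-4*t), 2*t*exp(-4*t)]
  [0, 0, exp(-4*t)]

Strategy: write M = P · J · P⁻¹ where J is a Jordan canonical form, so e^{tM} = P · e^{tJ} · P⁻¹, and e^{tJ} can be computed block-by-block.

M has Jordan form
J =
  [-4,  1,  0]
  [ 0, -4,  0]
  [ 0,  0, -4]
(up to reordering of blocks).

Per-block formulas:
  For a 2×2 Jordan block J_2(-4): exp(t · J_2(-4)) = e^(-4t)·(I + t·N), where N is the 2×2 nilpotent shift.
  For a 1×1 block at λ = -4: exp(t · [-4]) = [e^(-4t)].

After assembling e^{tJ} and conjugating by P, we get:

e^{tM} =
  [-2*t*exp(-4*t) + exp(-4*t), t*exp(-4*t), t*exp(-4*t)]
  [-4*t*exp(-4*t), 2*t*exp(-4*t) + exp(-4*t), 2*t*exp(-4*t)]
  [0, 0, exp(-4*t)]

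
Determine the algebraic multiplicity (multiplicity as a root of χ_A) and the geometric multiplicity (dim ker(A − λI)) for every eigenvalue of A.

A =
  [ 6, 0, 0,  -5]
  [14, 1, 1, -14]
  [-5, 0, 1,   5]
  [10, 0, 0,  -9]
λ = -4: alg = 1, geom = 1; λ = 1: alg = 3, geom = 2

Step 1 — factor the characteristic polynomial to read off the algebraic multiplicities:
  χ_A(x) = (x - 1)^3*(x + 4)

Step 2 — compute geometric multiplicities via the rank-nullity identity g(λ) = n − rank(A − λI):
  rank(A − (-4)·I) = 3, so dim ker(A − (-4)·I) = n − 3 = 1
  rank(A − (1)·I) = 2, so dim ker(A − (1)·I) = n − 2 = 2

Summary:
  λ = -4: algebraic multiplicity = 1, geometric multiplicity = 1
  λ = 1: algebraic multiplicity = 3, geometric multiplicity = 2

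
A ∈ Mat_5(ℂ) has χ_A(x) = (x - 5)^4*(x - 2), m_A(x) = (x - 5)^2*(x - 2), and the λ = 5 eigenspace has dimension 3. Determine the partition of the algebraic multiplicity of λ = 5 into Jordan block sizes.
Block sizes for λ = 5: [2, 1, 1]

Step 1 — from the characteristic polynomial, algebraic multiplicity of λ = 5 is 4. From dim ker(A − (5)·I) = 3, there are exactly 3 Jordan blocks for λ = 5.
Step 2 — from the minimal polynomial, the factor (x − 5)^2 tells us the largest block for λ = 5 has size 2.
Step 3 — with total size 4, 3 blocks, and largest block 2, the block sizes (in nonincreasing order) are [2, 1, 1].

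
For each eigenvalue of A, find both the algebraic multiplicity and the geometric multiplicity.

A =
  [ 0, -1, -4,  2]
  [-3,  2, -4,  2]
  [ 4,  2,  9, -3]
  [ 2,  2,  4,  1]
λ = 3: alg = 4, geom = 2

Step 1 — factor the characteristic polynomial to read off the algebraic multiplicities:
  χ_A(x) = (x - 3)^4

Step 2 — compute geometric multiplicities via the rank-nullity identity g(λ) = n − rank(A − λI):
  rank(A − (3)·I) = 2, so dim ker(A − (3)·I) = n − 2 = 2

Summary:
  λ = 3: algebraic multiplicity = 4, geometric multiplicity = 2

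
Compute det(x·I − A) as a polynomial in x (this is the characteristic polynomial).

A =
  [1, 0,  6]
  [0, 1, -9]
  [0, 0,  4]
x^3 - 6*x^2 + 9*x - 4

Expanding det(x·I − A) (e.g. by cofactor expansion or by noting that A is similar to its Jordan form J, which has the same characteristic polynomial as A) gives
  χ_A(x) = x^3 - 6*x^2 + 9*x - 4
which factors as (x - 4)*(x - 1)^2. The eigenvalues (with algebraic multiplicities) are λ = 1 with multiplicity 2, λ = 4 with multiplicity 1.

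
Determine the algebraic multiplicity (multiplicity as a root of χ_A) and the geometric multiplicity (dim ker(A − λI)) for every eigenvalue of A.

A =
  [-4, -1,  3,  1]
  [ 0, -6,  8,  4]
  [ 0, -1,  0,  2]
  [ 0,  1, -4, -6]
λ = -4: alg = 4, geom = 2

Step 1 — factor the characteristic polynomial to read off the algebraic multiplicities:
  χ_A(x) = (x + 4)^4

Step 2 — compute geometric multiplicities via the rank-nullity identity g(λ) = n − rank(A − λI):
  rank(A − (-4)·I) = 2, so dim ker(A − (-4)·I) = n − 2 = 2

Summary:
  λ = -4: algebraic multiplicity = 4, geometric multiplicity = 2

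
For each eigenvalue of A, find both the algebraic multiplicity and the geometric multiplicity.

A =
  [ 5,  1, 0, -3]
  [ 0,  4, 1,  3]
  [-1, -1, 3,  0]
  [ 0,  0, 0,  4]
λ = 4: alg = 4, geom = 2

Step 1 — factor the characteristic polynomial to read off the algebraic multiplicities:
  χ_A(x) = (x - 4)^4

Step 2 — compute geometric multiplicities via the rank-nullity identity g(λ) = n − rank(A − λI):
  rank(A − (4)·I) = 2, so dim ker(A − (4)·I) = n − 2 = 2

Summary:
  λ = 4: algebraic multiplicity = 4, geometric multiplicity = 2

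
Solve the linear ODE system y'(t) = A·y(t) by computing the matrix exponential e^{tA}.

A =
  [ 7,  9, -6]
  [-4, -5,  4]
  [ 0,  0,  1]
e^{tA} =
  [6*t*exp(t) + exp(t), 9*t*exp(t), -6*t*exp(t)]
  [-4*t*exp(t), -6*t*exp(t) + exp(t), 4*t*exp(t)]
  [0, 0, exp(t)]

Strategy: write A = P · J · P⁻¹ where J is a Jordan canonical form, so e^{tA} = P · e^{tJ} · P⁻¹, and e^{tJ} can be computed block-by-block.

A has Jordan form
J =
  [1, 1, 0]
  [0, 1, 0]
  [0, 0, 1]
(up to reordering of blocks).

Per-block formulas:
  For a 2×2 Jordan block J_2(1): exp(t · J_2(1)) = e^(1t)·(I + t·N), where N is the 2×2 nilpotent shift.
  For a 1×1 block at λ = 1: exp(t · [1]) = [e^(1t)].

After assembling e^{tJ} and conjugating by P, we get:

e^{tA} =
  [6*t*exp(t) + exp(t), 9*t*exp(t), -6*t*exp(t)]
  [-4*t*exp(t), -6*t*exp(t) + exp(t), 4*t*exp(t)]
  [0, 0, exp(t)]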